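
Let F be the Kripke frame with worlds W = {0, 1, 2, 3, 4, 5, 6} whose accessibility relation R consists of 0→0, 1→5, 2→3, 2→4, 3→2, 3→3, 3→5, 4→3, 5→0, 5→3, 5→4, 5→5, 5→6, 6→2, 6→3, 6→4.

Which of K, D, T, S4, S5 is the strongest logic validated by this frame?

D

Serial (axiom D): yes — every world has a successor (e.g. 0 R 0).
Reflexive (axiom T): no — 1 is not related to itself.
Transitive (axiom 4): no — 1 R 5 and 5 R 0, but not 1 R 0.
Euclidean (axiom 5): no — 2 R 3 and 2 R 4, but not 3 R 4.
So F validates K, D; T would additionally require R to be reflexive. The strongest is D.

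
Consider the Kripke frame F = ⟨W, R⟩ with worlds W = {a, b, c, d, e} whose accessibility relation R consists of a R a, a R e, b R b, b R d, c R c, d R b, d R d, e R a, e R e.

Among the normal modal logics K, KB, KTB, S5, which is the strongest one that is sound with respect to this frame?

Symmetric (axiom B): yes — every pair in R has its reverse in R.
Reflexive (axiom T): yes — every world is R-related to itself.
Euclidean (axiom 5): yes — any two successors of a common world are R-related.
So F validates K, KB, KTB, S5. The strongest is S5.

S5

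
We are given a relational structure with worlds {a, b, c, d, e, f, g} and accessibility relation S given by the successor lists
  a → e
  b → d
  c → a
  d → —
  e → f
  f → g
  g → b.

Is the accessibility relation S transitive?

Transitive: no — a S e and e S f, but not a S f.

No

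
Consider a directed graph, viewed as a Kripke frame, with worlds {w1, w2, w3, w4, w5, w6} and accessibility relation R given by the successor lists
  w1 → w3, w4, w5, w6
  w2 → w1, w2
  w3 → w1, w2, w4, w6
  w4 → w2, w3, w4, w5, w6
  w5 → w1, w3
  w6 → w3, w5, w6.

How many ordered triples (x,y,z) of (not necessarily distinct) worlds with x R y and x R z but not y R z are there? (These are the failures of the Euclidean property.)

Enumerating: (w1,w3,w3), (w1,w3,w5), (w1,w5,w4), (w1,w5,w5), (w1,w5,w6), (w1,w6,w4), (w2,w1,w1), (w2,w1,w2), (w3,w1,w1), (w3,w1,w2), (w3,w2,w4), (w3,w2,w6), … and 22 more.
Total: 34.

34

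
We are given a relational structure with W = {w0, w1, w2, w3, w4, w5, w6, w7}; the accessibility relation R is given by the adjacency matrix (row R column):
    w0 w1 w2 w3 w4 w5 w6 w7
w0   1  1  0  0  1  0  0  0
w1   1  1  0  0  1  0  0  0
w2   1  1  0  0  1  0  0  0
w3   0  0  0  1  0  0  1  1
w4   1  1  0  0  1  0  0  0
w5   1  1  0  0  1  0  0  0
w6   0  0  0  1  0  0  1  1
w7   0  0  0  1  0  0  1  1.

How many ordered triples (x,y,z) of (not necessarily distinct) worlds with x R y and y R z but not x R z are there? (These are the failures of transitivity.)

0

R is transitive; there are no such tuples.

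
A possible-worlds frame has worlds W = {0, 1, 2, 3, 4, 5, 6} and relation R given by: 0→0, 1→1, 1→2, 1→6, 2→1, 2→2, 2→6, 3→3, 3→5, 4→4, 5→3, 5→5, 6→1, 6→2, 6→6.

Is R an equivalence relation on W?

Yes

Reflexive: yes — every world is R-related to itself.
Symmetric: yes — every pair in R has its reverse in R.
Transitive: yes — every two-step R-path is closed by a direct edge.
So R is an equivalence relation.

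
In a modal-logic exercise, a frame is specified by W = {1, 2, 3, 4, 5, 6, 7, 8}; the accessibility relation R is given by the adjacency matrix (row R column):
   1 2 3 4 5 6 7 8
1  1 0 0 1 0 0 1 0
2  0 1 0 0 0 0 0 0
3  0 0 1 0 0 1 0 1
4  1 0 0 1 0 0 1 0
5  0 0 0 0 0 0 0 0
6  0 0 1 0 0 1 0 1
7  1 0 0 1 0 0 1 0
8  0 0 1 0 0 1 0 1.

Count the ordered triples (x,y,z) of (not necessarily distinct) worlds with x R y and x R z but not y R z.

0

R is Euclidean; there are no such tuples.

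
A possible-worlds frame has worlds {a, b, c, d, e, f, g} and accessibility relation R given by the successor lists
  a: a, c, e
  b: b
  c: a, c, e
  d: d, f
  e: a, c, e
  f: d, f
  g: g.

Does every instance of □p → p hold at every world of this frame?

By correspondence theory, T is valid on a frame iff R is reflexive.
Reflexive: yes — every world is R-related to itself.

Yes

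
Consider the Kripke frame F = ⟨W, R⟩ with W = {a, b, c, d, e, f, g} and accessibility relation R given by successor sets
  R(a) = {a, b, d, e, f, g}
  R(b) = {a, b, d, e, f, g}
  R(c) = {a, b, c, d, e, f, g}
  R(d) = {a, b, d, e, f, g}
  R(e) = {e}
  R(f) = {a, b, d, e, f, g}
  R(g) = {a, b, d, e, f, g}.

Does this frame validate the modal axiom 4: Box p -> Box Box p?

Yes

By correspondence theory, 4 is valid on a frame iff R is transitive.
Transitive: yes — every two-step R-path is closed by a direct edge.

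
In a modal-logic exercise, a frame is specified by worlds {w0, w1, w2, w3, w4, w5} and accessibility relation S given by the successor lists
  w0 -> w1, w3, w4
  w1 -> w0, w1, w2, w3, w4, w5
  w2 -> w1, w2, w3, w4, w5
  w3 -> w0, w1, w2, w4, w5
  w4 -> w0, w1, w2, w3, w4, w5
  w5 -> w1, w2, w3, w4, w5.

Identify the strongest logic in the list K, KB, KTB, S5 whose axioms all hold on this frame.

Symmetric (axiom B): yes — every pair in S has its reverse in S.
Reflexive (axiom T): no — w0 is not related to itself.
Euclidean (axiom 5): no — w1 S w0 and w1 S w2, but not w0 S w2.
So F validates K, KB; KTB would additionally require S to be reflexive. The strongest is KB.

KB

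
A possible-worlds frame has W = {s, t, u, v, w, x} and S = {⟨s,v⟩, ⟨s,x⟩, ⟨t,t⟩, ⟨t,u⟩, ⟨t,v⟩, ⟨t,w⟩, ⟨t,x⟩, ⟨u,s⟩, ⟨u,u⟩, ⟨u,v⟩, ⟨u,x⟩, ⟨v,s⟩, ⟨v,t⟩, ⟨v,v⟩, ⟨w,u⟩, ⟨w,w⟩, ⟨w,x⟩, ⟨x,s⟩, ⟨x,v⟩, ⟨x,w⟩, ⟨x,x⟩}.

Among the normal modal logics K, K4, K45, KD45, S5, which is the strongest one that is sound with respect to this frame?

K

Transitive (axiom 4): no — s S v and v S t, but not s S t.
Euclidean (axiom 5): no — s S v and s S x, but not v S x.
Serial (axiom D): yes — every world has a successor (e.g. s S v).
Reflexive (axiom T): no — s is not related to itself.
So F validates K; K4 would additionally require S to be transitive. The strongest is K.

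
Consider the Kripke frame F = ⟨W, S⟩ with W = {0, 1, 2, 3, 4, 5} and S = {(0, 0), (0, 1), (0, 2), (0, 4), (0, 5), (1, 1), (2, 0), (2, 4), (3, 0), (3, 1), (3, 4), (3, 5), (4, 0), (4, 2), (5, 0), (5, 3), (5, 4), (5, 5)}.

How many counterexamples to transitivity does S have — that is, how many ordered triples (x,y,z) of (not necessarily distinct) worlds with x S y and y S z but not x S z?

16

Enumerating: (0,5,3), (2,0,1), (2,0,2), (2,0,5), (2,4,2), (3,0,2), (3,4,2), (3,5,3), (4,0,1), (4,0,4), (4,0,5), (4,2,4), (5,0,1), (5,0,2), (5,3,1), (5,4,2).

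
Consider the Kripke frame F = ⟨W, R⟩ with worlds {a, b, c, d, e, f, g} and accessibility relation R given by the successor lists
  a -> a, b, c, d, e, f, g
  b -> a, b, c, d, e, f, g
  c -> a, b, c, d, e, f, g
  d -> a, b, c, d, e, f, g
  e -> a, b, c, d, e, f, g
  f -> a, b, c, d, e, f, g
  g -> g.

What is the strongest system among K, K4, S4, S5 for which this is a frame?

S4

Transitive (axiom 4): yes — every two-step R-path is closed by a direct edge.
Reflexive (axiom T): yes — every world is R-related to itself.
Euclidean (axiom 5): no — a R g and a R b, but not g R b.
So F validates K, K4, S4; S5 would additionally require R to be Euclidean. The strongest is S4.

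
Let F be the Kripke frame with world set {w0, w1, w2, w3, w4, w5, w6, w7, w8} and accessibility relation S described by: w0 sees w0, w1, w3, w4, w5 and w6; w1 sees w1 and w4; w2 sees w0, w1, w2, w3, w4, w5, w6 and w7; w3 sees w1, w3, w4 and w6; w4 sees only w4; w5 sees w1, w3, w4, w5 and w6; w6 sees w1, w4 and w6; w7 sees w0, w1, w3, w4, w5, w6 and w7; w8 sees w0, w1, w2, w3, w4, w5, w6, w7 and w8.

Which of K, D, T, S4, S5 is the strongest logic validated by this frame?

S4

Serial (axiom D): yes — every world has a successor (e.g. w0 S w0).
Reflexive (axiom T): yes — every world is S-related to itself.
Transitive (axiom 4): yes — every two-step S-path is closed by a direct edge.
Euclidean (axiom 5): no — w0 S w1 and w0 S w3, but not w1 S w3.
So F validates K, D, T, S4; S5 would additionally require S to be Euclidean. The strongest is S4.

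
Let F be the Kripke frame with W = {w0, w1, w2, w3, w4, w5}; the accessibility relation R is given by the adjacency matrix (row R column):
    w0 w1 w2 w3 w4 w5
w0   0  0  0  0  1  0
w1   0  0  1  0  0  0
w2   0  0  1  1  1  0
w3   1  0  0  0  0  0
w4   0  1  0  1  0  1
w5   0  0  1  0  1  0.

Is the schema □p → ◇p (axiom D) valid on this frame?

Yes

By correspondence theory, D is valid on a frame iff R is serial.
Serial: yes — every world has a successor (e.g. w0 R w4).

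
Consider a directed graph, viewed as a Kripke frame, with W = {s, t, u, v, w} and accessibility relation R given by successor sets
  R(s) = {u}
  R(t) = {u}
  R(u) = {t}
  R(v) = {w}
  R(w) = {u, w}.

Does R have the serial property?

Serial: yes — every world has a successor (e.g. s R u).

Yes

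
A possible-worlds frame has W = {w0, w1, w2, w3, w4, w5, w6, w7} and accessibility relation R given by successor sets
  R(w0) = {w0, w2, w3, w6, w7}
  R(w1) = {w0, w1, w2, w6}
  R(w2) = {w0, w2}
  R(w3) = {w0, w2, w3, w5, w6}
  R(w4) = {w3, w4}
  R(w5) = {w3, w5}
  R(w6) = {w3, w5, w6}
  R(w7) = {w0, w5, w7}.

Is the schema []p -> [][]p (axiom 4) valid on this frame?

By correspondence theory, 4 is valid on a frame iff R is transitive.
Transitive: no — w0 R w3 and w3 R w5, but not w0 R w5.

No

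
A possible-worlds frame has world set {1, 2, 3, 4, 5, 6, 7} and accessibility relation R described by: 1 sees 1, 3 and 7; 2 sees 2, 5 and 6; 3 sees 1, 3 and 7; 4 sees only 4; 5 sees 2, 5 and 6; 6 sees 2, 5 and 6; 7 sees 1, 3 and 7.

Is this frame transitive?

Yes

Transitive: yes — every two-step R-path is closed by a direct edge.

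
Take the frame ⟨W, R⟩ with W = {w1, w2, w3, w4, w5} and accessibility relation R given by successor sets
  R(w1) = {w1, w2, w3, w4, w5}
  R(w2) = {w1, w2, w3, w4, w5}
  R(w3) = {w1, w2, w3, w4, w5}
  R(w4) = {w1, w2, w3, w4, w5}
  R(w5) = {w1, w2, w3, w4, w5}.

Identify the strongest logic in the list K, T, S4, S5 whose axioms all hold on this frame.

Reflexive (axiom T): yes — every world is R-related to itself.
Transitive (axiom 4): yes — every two-step R-path is closed by a direct edge.
Euclidean (axiom 5): yes — any two successors of a common world are R-related.
So F validates K, T, S4, S5. The strongest is S5.

S5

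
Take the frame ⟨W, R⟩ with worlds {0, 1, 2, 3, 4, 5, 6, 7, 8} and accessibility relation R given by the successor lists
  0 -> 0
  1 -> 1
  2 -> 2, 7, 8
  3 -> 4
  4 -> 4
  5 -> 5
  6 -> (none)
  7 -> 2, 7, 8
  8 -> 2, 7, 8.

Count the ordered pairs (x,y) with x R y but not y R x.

1

Enumerating: (3,4).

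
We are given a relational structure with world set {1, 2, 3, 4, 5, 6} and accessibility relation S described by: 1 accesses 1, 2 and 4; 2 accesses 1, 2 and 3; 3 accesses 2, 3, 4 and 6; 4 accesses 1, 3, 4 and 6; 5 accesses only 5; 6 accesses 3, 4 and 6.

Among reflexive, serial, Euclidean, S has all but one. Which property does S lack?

Reflexive: yes — every world is S-related to itself.
Serial: yes — every world has a successor (e.g. 1 S 1).
Euclidean: no — 1 S 2 and 1 S 4, but not 2 S 4.
Only Euclidean fails.

Euclidean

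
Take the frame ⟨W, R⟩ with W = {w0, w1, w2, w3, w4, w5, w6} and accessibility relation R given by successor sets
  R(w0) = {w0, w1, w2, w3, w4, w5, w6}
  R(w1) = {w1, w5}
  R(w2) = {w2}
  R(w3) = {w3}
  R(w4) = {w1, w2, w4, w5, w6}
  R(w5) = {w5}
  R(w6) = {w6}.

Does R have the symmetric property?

Symmetric: no — w0 R w1 but not w1 R w0.

No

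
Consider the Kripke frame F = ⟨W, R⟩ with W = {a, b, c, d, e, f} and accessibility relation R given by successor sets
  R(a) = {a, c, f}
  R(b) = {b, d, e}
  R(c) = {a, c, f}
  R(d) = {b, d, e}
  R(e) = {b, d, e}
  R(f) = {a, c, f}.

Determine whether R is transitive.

Yes

Transitive: yes — every two-step R-path is closed by a direct edge.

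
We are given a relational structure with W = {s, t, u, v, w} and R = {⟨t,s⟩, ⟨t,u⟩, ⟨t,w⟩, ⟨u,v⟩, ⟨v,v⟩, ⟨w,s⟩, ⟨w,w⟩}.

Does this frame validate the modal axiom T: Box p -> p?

No

Axiom T corresponds to the accessibility relation being reflexive.
Reflexive: no — s is not related to itself.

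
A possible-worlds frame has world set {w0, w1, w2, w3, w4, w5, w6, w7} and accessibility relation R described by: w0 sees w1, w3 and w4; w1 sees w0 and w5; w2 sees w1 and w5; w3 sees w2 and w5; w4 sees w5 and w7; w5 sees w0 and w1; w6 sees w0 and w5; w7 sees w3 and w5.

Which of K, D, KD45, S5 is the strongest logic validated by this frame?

D

Serial (axiom D): yes — every world has a successor (e.g. w0 R w1).
Euclidean (axiom 5): no — w0 R w1 and w0 R w3, but not w1 R w3.
Transitive (axiom 4): no — w0 R w1 and w1 R w5, but not w0 R w5.
Reflexive (axiom T): no — w0 is not related to itself.
So F validates K, D; KD45 would additionally require R to be Euclidean and transitive. The strongest is D.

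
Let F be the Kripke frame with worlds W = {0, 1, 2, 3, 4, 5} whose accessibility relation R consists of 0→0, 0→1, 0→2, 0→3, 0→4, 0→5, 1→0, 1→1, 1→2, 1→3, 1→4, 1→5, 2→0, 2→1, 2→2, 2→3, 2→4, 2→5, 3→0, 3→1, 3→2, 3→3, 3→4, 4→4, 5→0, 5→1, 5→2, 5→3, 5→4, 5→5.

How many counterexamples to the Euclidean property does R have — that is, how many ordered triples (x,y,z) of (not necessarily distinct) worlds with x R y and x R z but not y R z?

28

Enumerating: (0,3,5), (0,4,0), (0,4,1), (0,4,2), (0,4,3), (0,4,5), (1,3,5), (1,4,0), (1,4,1), (1,4,2), (1,4,3), (1,4,5), … and 16 more.
Total: 28.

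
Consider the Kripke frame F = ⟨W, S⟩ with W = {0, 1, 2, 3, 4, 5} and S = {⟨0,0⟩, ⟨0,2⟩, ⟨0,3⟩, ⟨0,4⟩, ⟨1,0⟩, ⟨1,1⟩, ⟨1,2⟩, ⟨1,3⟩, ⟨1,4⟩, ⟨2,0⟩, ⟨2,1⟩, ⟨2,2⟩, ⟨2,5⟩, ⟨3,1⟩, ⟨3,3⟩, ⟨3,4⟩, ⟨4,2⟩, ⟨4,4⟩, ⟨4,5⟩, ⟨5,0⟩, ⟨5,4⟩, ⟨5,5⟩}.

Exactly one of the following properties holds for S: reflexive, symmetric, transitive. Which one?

Reflexive: yes — every world is S-related to itself.
Symmetric: no — 0 S 3 but not 3 S 0.
Transitive: no — 0 S 2 and 2 S 1, but not 0 S 1.
Only reflexive holds.

reflexive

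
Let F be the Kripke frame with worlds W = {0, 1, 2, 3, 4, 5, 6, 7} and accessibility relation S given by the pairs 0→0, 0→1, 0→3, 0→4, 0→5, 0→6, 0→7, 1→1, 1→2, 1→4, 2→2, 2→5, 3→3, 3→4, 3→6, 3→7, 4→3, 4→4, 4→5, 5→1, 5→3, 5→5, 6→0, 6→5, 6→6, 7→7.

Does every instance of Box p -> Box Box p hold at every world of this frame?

The schema 4 characterises exactly the transitive frames.
Transitive: no — 0 S 1 and 1 S 2, but not 0 S 2.

No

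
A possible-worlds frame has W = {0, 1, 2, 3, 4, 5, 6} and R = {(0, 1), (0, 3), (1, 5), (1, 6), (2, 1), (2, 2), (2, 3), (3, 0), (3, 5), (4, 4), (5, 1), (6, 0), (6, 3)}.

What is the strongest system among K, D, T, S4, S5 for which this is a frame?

D

Serial (axiom D): yes — every world has a successor (e.g. 0 R 1).
Reflexive (axiom T): no — 0 is not related to itself.
Transitive (axiom 4): no — 0 R 1 and 1 R 5, but not 0 R 5.
Euclidean (axiom 5): no — 0 R 1 and 0 R 3, but not 1 R 3.
So F validates K, D; T would additionally require R to be reflexive. The strongest is D.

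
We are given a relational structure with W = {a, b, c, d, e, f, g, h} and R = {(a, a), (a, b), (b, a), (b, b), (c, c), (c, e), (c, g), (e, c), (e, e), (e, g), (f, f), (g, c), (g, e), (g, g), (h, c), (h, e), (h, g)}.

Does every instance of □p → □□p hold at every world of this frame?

By correspondence theory, 4 is valid on a frame iff R is transitive.
Transitive: yes — every two-step R-path is closed by a direct edge.

Yes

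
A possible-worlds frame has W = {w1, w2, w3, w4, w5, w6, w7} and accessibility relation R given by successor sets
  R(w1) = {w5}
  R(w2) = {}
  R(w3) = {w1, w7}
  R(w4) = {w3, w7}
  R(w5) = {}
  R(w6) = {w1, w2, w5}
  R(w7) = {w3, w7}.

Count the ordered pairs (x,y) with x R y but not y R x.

7

Enumerating: (w1,w5), (w3,w1), (w4,w3), (w4,w7), (w6,w1), (w6,w2), (w6,w5).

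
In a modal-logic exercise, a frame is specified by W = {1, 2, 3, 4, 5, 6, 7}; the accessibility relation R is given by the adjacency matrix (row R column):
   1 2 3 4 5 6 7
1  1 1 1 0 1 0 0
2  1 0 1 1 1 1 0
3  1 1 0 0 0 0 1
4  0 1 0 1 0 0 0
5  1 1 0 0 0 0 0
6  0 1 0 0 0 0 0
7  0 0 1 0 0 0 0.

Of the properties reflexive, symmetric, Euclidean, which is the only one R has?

symmetric

Reflexive: no — 2 is not related to itself.
Symmetric: yes — every pair in R has its reverse in R.
Euclidean: no — 1 R 3 and 1 R 5, but not 3 R 5.
Only symmetric holds.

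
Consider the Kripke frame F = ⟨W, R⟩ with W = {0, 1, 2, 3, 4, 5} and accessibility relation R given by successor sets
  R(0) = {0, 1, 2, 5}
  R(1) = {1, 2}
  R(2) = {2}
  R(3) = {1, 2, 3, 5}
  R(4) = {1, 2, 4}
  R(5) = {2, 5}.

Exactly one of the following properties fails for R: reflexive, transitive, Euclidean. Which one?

Euclidean

Reflexive: yes — every world is R-related to itself.
Transitive: yes — every two-step R-path is closed by a direct edge.
Euclidean: no — 0 R 1 and 0 R 5, but not 1 R 5.
Only Euclidean fails.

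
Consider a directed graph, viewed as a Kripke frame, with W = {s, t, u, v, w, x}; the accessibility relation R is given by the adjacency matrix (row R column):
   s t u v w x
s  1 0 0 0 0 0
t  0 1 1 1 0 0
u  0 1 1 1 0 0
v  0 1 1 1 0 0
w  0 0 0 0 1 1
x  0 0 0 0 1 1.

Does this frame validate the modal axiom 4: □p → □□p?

Yes

The schema 4 characterises exactly the transitive frames.
Transitive: yes — every two-step R-path is closed by a direct edge.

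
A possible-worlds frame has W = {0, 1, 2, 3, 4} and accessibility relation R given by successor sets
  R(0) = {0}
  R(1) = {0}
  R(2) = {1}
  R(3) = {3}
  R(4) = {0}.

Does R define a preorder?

No

Reflexive: no — 1 is not related to itself.
Transitive: no — 2 R 1 and 1 R 0, but not 2 R 0.
So R is not a preorder.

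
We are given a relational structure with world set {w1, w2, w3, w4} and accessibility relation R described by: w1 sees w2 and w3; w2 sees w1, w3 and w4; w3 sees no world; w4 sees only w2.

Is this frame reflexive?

Reflexive: no — w1 is not related to itself.

No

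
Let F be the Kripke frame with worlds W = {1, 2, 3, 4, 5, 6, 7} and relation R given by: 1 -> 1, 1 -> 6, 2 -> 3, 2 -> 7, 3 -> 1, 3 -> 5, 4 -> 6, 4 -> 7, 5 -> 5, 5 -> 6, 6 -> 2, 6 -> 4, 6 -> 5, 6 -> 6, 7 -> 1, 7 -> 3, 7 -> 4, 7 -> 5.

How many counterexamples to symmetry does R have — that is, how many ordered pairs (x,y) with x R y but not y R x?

Enumerating: (1,6), (2,3), (2,7), (3,1), (3,5), (6,2), (7,1), (7,3), (7,5).

9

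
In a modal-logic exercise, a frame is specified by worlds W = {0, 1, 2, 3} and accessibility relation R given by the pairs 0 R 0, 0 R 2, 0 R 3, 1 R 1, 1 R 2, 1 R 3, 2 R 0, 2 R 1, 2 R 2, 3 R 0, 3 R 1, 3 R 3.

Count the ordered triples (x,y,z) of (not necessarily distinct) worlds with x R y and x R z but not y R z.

Enumerating: (0,2,3), (0,3,2), (1,2,3), (1,3,2), (2,0,1), (2,1,0), (3,0,1), (3,1,0).

8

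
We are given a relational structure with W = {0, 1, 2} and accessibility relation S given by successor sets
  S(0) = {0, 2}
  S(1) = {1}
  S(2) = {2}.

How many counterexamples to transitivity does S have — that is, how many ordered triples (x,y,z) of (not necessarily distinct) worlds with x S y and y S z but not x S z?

0

S is transitive; there are no such tuples.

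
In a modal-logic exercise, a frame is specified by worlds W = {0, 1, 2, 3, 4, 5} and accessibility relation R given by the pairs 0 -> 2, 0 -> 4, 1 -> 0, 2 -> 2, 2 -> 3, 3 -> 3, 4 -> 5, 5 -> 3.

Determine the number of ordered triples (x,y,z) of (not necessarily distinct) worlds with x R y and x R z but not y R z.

6

Enumerating: (0,2,4), (0,4,2), (0,4,4), (1,0,0), (2,3,2), (4,5,5).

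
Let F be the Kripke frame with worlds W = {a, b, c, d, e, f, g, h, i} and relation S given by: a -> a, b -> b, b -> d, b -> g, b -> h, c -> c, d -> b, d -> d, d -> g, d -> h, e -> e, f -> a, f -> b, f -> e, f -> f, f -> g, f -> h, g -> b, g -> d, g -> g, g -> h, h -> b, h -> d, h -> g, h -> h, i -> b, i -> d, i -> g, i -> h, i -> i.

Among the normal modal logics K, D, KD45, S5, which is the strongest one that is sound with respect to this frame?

D

Serial (axiom D): yes — every world has a successor (e.g. a S a).
Euclidean (axiom 5): no — f S a and f S b, but not a S b.
Transitive (axiom 4): no — f S b and b S d, but not f S d.
Reflexive (axiom T): yes — every world is S-related to itself.
So F validates K, D; KD45 would additionally require S to be Euclidean and transitive. The strongest is D.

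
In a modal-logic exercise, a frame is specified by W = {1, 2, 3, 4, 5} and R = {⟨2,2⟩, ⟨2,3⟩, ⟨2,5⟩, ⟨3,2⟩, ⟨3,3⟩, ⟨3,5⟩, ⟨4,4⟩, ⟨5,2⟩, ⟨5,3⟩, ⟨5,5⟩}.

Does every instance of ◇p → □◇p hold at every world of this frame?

Yes

Axiom 5 corresponds to the accessibility relation being Euclidean.
Euclidean: yes — any two successors of a common world are R-related.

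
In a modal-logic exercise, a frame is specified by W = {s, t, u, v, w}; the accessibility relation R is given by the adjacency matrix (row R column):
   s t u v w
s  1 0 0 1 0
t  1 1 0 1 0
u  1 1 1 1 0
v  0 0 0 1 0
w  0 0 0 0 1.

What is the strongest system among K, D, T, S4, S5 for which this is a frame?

S4

Serial (axiom D): yes — every world has a successor (e.g. s R s).
Reflexive (axiom T): yes — every world is R-related to itself.
Transitive (axiom 4): yes — every two-step R-path is closed by a direct edge.
Euclidean (axiom 5): no — t R v and t R s, but not v R s.
So F validates K, D, T, S4; S5 would additionally require R to be Euclidean. The strongest is S4.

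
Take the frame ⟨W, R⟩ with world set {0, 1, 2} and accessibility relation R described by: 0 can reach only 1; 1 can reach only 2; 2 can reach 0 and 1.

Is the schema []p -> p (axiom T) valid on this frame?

By correspondence theory, T is valid on a frame iff R is reflexive.
Reflexive: no — 0 is not related to itself.

No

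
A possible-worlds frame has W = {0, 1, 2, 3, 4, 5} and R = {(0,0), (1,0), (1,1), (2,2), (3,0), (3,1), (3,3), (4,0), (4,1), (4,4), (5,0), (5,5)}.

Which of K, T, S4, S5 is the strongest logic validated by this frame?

S4

Reflexive (axiom T): yes — every world is R-related to itself.
Transitive (axiom 4): yes — every two-step R-path is closed by a direct edge.
Euclidean (axiom 5): no — 3 R 0 and 3 R 1, but not 0 R 1.
So F validates K, T, S4; S5 would additionally require R to be Euclidean. The strongest is S4.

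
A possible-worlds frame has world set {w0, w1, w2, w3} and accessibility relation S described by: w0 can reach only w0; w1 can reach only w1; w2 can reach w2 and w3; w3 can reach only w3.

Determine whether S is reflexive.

Reflexive: yes — every world is S-related to itself.

Yes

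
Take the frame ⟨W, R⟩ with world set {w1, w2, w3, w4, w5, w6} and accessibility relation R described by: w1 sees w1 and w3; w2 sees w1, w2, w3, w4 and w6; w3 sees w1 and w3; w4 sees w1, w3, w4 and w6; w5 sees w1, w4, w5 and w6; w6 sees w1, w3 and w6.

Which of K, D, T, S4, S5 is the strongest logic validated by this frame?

T

Serial (axiom D): yes — every world has a successor (e.g. w1 R w1).
Reflexive (axiom T): yes — every world is R-related to itself.
Transitive (axiom 4): no — w5 R w1 and w1 R w3, but not w5 R w3.
Euclidean (axiom 5): no — w2 R w1 and w2 R w4, but not w1 R w4.
So F validates K, D, T; S4 would additionally require R to be transitive. The strongest is T.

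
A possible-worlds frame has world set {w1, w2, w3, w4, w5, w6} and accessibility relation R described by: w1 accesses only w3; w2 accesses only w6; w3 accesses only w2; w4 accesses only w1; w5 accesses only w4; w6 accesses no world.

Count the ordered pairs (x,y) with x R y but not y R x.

Enumerating: (w1,w3), (w2,w6), (w3,w2), (w4,w1), (w5,w4).

5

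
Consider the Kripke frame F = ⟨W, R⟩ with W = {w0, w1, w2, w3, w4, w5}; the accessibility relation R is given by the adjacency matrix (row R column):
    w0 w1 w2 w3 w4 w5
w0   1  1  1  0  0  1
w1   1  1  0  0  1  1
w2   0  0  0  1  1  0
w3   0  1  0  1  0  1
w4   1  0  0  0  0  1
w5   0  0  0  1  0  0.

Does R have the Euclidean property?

No

Euclidean: no — w0 R w1 and w0 R w2, but not w1 R w2.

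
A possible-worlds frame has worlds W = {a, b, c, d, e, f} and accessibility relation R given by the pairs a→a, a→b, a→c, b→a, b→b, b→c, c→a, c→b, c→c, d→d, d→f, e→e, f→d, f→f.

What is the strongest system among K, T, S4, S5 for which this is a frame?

S5

Reflexive (axiom T): yes — every world is R-related to itself.
Transitive (axiom 4): yes — every two-step R-path is closed by a direct edge.
Euclidean (axiom 5): yes — any two successors of a common world are R-related.
So F validates K, T, S4, S5. The strongest is S5.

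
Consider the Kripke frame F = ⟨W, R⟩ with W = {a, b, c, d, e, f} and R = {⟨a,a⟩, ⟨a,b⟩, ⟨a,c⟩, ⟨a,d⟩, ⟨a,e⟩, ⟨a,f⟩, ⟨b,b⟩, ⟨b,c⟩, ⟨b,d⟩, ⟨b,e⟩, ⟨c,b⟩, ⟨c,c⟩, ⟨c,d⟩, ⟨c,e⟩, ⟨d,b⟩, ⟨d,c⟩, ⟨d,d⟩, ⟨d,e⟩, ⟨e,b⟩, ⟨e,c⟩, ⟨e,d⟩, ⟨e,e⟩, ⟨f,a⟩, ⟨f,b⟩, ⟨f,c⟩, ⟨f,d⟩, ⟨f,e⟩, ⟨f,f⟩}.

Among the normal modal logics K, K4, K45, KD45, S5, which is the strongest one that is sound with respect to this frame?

K4

Transitive (axiom 4): yes — every two-step R-path is closed by a direct edge.
Euclidean (axiom 5): no — a R b and a R f, but not b R f.
Serial (axiom D): yes — every world has a successor (e.g. a R a).
Reflexive (axiom T): yes — every world is R-related to itself.
So F validates K, K4; K45 would additionally require R to be Euclidean. The strongest is K4.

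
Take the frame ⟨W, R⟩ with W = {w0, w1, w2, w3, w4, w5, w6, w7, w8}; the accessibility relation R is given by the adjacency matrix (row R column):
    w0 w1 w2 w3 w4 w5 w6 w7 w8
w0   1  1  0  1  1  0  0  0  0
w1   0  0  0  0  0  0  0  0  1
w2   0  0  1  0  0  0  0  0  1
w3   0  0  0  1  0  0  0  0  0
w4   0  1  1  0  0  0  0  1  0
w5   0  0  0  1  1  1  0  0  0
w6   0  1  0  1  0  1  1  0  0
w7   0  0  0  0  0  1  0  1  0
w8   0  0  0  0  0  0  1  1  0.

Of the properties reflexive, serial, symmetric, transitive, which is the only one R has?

Reflexive: no — w1 is not related to itself.
Serial: yes — every world has a successor (e.g. w0 R w0).
Symmetric: no — w0 R w1 but not w1 R w0.
Transitive: no — w0 R w1 and w1 R w8, but not w0 R w8.
Only serial holds.

serial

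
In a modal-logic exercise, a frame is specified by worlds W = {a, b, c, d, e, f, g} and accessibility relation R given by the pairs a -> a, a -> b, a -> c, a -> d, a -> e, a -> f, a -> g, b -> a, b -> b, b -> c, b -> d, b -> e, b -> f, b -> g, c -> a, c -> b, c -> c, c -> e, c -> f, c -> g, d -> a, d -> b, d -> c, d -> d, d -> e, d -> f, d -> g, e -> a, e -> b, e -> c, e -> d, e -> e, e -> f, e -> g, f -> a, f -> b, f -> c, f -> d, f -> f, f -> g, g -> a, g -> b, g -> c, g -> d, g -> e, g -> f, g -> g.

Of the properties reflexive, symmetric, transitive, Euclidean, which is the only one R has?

Reflexive: yes — every world is R-related to itself.
Symmetric: no — d R c but not c R d.
Transitive: no — c R a and a R d, but not c R d.
Euclidean: no — a R c and a R d, but not c R d.
Only reflexive holds.

reflexive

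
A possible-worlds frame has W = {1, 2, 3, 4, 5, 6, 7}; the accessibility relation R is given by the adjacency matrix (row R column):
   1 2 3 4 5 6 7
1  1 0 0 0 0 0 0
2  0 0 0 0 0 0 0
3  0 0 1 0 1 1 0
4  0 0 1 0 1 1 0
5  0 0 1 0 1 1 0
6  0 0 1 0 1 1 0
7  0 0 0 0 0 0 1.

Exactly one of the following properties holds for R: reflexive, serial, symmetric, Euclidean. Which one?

Euclidean

Reflexive: no — 2 is not related to itself.
Serial: no — 2 has no R-successor.
Symmetric: no — 4 R 3 but not 3 R 4.
Euclidean: yes — any two successors of a common world are R-related.
Only Euclidean holds.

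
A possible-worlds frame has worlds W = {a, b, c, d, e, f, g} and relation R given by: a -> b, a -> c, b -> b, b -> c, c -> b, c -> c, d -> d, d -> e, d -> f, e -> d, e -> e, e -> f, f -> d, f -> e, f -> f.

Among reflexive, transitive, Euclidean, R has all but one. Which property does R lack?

Reflexive: no — a is not related to itself.
Transitive: yes — every two-step R-path is closed by a direct edge.
Euclidean: yes — any two successors of a common world are R-related.
Only reflexive fails.

reflexive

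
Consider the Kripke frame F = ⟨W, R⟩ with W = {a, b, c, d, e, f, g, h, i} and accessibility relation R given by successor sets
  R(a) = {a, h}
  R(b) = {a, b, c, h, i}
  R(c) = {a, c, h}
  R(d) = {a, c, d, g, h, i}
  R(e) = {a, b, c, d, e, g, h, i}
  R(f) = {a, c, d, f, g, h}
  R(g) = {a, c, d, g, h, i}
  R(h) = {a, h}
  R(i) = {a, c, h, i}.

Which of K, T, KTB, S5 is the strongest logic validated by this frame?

Reflexive (axiom T): yes — every world is R-related to itself.
Symmetric (axiom B): no — b R a but not a R b.
Euclidean (axiom 5): no — b R a and b R c, but not a R c.
So F validates K, T; KTB would additionally require R to be symmetric. The strongest is T.

T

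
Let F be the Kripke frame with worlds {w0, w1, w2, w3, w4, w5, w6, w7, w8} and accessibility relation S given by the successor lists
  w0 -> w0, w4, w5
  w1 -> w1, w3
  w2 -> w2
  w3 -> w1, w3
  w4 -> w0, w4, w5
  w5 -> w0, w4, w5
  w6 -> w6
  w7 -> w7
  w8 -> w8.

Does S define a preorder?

Yes

Reflexive: yes — every world is S-related to itself.
Transitive: yes — every two-step S-path is closed by a direct edge.
So S is a preorder.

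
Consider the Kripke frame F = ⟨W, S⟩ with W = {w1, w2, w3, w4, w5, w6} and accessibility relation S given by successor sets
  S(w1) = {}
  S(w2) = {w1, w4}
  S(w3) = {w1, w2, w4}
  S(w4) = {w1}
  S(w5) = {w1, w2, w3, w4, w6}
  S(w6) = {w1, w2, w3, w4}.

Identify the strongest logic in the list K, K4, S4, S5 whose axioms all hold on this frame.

K4

Transitive (axiom 4): yes — every two-step S-path is closed by a direct edge.
Reflexive (axiom T): no — w1 is not related to itself.
Euclidean (axiom 5): no — w2 S w1 and w2 S w4, but not w1 S w4.
So F validates K, K4; S4 would additionally require S to be reflexive. The strongest is K4.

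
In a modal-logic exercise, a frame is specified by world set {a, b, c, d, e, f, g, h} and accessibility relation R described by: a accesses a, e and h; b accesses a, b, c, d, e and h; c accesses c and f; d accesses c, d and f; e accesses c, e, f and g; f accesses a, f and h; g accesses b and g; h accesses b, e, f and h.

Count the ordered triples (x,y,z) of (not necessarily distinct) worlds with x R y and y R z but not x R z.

31

Enumerating: (a,e,c), (a,e,f), (a,e,g), (a,h,b), (a,h,f), (b,c,f), (b,d,f), (b,e,f), (b,e,g), (b,h,f), (c,f,a), (c,f,h), … and 19 more.
Total: 31.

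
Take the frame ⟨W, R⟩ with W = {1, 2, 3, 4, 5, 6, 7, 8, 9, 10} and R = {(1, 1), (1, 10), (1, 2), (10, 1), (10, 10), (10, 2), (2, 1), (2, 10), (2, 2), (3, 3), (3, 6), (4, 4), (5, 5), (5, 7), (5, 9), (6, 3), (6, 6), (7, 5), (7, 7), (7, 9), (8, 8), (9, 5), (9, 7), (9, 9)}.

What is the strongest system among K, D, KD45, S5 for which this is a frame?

Serial (axiom D): yes — every world has a successor (e.g. 1 R 1).
Euclidean (axiom 5): yes — any two successors of a common world are R-related.
Transitive (axiom 4): yes — every two-step R-path is closed by a direct edge.
Reflexive (axiom T): yes — every world is R-related to itself.
So F validates K, D, KD45, S5. The strongest is S5.

S5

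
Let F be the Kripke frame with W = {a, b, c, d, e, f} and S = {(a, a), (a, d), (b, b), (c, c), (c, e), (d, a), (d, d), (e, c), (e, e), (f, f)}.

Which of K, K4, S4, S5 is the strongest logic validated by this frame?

Transitive (axiom 4): yes — every two-step S-path is closed by a direct edge.
Reflexive (axiom T): yes — every world is S-related to itself.
Euclidean (axiom 5): yes — any two successors of a common world are S-related.
So F validates K, K4, S4, S5. The strongest is S5.

S5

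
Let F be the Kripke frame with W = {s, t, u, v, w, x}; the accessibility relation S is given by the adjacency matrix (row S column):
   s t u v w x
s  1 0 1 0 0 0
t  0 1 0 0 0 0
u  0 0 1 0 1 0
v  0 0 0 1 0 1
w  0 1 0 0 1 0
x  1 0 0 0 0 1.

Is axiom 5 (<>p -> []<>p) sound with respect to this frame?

No

By correspondence theory, 5 is valid on a frame iff S is Euclidean.
Euclidean: no — s S u and s S s, but not u S s.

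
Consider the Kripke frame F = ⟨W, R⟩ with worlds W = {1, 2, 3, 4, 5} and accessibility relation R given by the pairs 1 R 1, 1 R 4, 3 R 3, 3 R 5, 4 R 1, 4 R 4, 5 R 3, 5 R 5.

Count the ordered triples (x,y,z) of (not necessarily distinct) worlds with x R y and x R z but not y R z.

0

R is Euclidean; there are no such tuples.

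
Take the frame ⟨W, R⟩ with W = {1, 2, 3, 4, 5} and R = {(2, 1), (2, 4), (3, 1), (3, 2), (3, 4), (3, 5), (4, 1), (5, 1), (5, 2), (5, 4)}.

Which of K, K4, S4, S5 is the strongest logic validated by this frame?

Transitive (axiom 4): yes — every two-step R-path is closed by a direct edge.
Reflexive (axiom T): no — 1 is not related to itself.
Euclidean (axiom 5): no — 2 R 1 and 2 R 4, but not 1 R 4.
So F validates K, K4; S4 would additionally require R to be reflexive. The strongest is K4.

K4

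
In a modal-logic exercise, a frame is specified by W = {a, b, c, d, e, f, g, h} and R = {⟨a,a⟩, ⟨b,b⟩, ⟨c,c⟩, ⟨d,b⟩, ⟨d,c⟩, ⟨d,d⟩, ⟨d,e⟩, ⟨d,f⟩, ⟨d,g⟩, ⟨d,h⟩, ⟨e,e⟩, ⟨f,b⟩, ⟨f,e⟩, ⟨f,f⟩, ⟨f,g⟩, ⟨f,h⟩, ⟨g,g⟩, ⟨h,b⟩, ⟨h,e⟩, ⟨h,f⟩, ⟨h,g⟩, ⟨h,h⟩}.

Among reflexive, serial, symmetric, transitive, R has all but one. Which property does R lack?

symmetric

Reflexive: yes — every world is R-related to itself.
Serial: yes — every world has a successor (e.g. a R a).
Symmetric: no — d R b but not b R d.
Transitive: yes — every two-step R-path is closed by a direct edge.
Only symmetric fails.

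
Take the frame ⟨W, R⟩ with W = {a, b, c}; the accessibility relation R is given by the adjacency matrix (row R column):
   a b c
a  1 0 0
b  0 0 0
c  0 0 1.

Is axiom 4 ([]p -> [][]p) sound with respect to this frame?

Yes

Axiom 4 corresponds to the accessibility relation being transitive.
Transitive: yes — every two-step R-path is closed by a direct edge.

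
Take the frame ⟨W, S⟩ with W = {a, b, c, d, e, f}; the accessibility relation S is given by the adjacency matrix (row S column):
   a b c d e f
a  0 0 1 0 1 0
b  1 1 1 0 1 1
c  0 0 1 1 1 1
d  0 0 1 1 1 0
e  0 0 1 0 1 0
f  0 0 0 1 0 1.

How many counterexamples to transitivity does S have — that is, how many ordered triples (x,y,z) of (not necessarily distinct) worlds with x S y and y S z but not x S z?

9

Enumerating: (a,c,d), (a,c,f), (b,c,d), (b,f,d), (d,c,f), (e,c,d), (e,c,f), (f,d,c), (f,d,e).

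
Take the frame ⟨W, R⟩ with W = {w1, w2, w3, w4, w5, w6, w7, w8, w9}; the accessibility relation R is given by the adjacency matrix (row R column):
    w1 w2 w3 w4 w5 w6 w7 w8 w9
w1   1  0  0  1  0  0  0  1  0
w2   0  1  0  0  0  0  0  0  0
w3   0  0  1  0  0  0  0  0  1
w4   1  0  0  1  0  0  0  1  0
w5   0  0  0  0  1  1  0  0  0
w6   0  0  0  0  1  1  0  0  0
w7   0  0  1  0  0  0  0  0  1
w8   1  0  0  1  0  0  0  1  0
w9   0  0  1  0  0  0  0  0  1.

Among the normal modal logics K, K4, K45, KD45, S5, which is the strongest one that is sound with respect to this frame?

Transitive (axiom 4): yes — every two-step R-path is closed by a direct edge.
Euclidean (axiom 5): yes — any two successors of a common world are R-related.
Serial (axiom D): yes — every world has a successor (e.g. w1 R w1).
Reflexive (axiom T): no — w7 is not related to itself.
So F validates K, K4, K45, KD45; S5 would additionally require R to be reflexive. The strongest is KD45.

KD45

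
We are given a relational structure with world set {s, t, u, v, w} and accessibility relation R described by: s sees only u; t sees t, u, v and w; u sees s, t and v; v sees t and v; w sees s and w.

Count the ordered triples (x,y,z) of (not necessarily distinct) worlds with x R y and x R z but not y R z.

Enumerating: (s,u,u), (t,u,u), (t,u,w), (t,v,u), (t,v,w), (t,w,t), (t,w,u), (t,w,v), (u,s,s), (u,s,t), (u,s,v), (u,t,s), (u,v,s), (w,s,s), (w,s,w).

15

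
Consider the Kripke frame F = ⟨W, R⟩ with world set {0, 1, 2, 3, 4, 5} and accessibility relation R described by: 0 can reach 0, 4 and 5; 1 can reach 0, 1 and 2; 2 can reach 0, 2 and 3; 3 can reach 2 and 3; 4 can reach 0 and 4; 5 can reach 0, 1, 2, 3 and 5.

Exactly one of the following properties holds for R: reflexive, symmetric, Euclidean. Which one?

reflexive

Reflexive: yes — every world is R-related to itself.
Symmetric: no — 1 R 0 but not 0 R 1.
Euclidean: no — 0 R 4 and 0 R 5, but not 4 R 5.
Only reflexive holds.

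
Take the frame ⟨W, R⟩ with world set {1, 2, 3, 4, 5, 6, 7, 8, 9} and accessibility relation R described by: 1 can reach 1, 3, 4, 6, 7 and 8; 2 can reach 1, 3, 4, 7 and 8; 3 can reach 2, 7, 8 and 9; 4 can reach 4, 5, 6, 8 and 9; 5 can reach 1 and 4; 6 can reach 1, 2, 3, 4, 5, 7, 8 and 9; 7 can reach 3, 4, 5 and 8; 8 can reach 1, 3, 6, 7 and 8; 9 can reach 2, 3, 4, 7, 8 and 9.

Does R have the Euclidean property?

Euclidean: no — 1 R 3 and 1 R 4, but not 3 R 4.

No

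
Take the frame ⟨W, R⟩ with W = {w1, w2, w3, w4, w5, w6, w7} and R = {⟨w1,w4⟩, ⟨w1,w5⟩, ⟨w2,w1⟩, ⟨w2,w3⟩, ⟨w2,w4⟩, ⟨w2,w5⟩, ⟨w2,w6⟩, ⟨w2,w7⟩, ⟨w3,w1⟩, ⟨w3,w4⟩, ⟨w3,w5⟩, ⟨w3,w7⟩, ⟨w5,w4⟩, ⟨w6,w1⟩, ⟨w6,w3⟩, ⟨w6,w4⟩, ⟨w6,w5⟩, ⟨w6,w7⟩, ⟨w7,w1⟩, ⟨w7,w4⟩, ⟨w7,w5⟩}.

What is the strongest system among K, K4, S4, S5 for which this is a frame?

Transitive (axiom 4): yes — every two-step R-path is closed by a direct edge.
Reflexive (axiom T): no — w1 is not related to itself.
Euclidean (axiom 5): no — w1 R w4 and w1 R w5, but not w4 R w5.
So F validates K, K4; S4 would additionally require R to be reflexive. The strongest is K4.

K4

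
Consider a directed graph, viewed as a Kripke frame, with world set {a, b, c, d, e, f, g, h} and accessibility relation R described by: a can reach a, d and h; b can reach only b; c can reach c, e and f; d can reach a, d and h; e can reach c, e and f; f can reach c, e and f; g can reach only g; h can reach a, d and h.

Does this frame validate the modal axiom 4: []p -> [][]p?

Yes

The schema 4 characterises exactly the transitive frames.
Transitive: yes — every two-step R-path is closed by a direct edge.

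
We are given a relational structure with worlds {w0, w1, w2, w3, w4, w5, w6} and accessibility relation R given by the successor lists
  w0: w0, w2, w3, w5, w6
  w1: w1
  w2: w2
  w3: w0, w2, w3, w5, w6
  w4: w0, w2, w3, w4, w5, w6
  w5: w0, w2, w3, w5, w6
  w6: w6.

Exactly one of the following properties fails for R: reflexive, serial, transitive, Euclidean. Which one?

Reflexive: yes — every world is R-related to itself.
Serial: yes — every world has a successor (e.g. w0 R w0).
Transitive: yes — every two-step R-path is closed by a direct edge.
Euclidean: no — w0 R w2 and w0 R w3, but not w2 R w3.
Only Euclidean fails.

Euclidean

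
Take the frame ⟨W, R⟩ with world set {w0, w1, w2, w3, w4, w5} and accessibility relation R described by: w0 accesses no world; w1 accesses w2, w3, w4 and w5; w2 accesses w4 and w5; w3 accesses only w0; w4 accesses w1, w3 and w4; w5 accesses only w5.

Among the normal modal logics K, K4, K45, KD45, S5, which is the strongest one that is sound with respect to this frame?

K

Transitive (axiom 4): no — w1 R w3 and w3 R w0, but not w1 R w0.
Euclidean (axiom 5): no — w1 R w2 and w1 R w3, but not w2 R w3.
Serial (axiom D): no — w0 has no R-successor.
Reflexive (axiom T): no — w0 is not related to itself.
So F validates K; K4 would additionally require R to be transitive. The strongest is K.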